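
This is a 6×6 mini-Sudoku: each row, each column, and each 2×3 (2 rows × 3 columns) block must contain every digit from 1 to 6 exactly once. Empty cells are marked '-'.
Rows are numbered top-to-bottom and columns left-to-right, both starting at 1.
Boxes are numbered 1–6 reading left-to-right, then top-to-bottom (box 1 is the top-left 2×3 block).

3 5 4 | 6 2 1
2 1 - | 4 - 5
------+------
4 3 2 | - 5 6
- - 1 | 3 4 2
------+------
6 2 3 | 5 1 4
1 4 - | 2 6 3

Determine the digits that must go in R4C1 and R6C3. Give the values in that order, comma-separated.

5,5

For R4C1:
  Row 4 already contains {1, 2, 3, 4}.
  Column 1 already contains {1, 2, 3, 4, 6}.
  Its 2×3 block (box 3) already contains {1, 2, 3, 4}.
  The only value from 1–6 not eliminated is 5, so R4C1 = 5.
For R6C3:
  Row 6 already contains {1, 2, 3, 4, 6}.
  Column 3 already contains {1, 2, 3, 4}.
  Its 2×3 block (box 5) already contains {1, 2, 3, 4, 6}.
  The only value from 1–6 not eliminated is 5, so R6C3 = 5.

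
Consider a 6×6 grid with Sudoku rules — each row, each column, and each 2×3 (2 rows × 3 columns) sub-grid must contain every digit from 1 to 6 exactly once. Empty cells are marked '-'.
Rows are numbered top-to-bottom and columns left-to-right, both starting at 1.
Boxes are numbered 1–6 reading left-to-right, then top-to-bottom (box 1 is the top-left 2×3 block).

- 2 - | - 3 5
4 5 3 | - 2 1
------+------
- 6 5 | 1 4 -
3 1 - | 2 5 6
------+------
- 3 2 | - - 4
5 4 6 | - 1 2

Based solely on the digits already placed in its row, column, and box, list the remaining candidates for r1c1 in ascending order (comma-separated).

1,6

Row 1 already contains {2, 3, 5}.
Column 1 already contains {3, 4, 5}.
Its 2×3 block (box 1) already contains {2, 3, 4, 5}.
Removing those from 1–6 leaves {1, 6} as the candidates for r1c1.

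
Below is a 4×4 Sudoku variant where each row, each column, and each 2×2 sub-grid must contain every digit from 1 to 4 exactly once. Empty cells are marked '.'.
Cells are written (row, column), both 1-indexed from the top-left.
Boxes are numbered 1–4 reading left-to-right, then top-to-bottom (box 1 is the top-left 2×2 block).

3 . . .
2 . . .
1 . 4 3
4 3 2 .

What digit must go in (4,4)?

Row 4 already contains {2, 3, 4}.
Column 4 already contains {3}.
Its 2×2 block (box 4) already contains {2, 3, 4}.
The only value from 1–4 not eliminated is 1, so (4,4) = 1.

1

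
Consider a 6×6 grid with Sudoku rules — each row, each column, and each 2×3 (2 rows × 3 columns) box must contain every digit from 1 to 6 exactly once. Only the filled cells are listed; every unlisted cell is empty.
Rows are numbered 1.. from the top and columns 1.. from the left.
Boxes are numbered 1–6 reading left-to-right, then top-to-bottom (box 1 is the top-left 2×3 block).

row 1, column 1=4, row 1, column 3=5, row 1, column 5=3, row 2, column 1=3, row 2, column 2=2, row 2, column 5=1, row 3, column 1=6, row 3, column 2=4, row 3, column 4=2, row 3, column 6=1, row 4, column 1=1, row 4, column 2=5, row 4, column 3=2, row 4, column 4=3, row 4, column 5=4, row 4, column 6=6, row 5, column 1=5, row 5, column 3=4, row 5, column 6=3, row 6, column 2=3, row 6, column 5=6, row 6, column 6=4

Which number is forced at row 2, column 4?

Cell row 2, column 4 itself could take any of {4, 5, 6} by direct elimination.
Consider where 4 can go in row 2.
row 2, column 3 is out (column 3 already has a 4).
row 2, column 6 is out (column 6 already has a 4).
So the only cell in row 2 that can hold 4 is row 2, column 4.
Therefore row 2, column 4 = 4.

4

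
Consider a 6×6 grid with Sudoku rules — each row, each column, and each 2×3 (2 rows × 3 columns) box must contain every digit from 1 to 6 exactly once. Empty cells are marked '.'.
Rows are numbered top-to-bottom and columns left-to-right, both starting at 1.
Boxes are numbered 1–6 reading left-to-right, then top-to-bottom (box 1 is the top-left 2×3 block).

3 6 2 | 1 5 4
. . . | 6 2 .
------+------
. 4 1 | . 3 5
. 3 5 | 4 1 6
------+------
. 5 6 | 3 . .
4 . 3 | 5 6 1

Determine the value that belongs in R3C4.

2

Row 3 already contains {1, 3, 4, 5}.
Column 4 already contains {1, 3, 4, 5, 6}.
Its 2×3 block (box 4) already contains {1, 3, 4, 5, 6}.
The only value from 1–6 not eliminated is 2, so R3C4 = 2.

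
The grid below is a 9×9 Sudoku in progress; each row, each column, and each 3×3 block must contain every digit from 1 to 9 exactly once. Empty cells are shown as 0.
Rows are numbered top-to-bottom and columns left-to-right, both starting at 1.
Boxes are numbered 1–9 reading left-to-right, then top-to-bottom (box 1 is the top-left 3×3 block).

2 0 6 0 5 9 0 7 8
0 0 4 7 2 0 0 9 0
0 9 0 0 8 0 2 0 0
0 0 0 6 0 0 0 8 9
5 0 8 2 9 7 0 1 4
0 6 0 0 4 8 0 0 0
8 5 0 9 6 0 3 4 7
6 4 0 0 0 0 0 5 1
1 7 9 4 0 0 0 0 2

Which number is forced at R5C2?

3

Row 5 already contains {1, 2, 4, 5, 7, 8, 9}.
Column 2 already contains {4, 5, 6, 7, 9}.
Its 3×3 block (box 4) already contains {5, 6, 8}.
The only value from 1–9 not eliminated is 3, so R5C2 = 3.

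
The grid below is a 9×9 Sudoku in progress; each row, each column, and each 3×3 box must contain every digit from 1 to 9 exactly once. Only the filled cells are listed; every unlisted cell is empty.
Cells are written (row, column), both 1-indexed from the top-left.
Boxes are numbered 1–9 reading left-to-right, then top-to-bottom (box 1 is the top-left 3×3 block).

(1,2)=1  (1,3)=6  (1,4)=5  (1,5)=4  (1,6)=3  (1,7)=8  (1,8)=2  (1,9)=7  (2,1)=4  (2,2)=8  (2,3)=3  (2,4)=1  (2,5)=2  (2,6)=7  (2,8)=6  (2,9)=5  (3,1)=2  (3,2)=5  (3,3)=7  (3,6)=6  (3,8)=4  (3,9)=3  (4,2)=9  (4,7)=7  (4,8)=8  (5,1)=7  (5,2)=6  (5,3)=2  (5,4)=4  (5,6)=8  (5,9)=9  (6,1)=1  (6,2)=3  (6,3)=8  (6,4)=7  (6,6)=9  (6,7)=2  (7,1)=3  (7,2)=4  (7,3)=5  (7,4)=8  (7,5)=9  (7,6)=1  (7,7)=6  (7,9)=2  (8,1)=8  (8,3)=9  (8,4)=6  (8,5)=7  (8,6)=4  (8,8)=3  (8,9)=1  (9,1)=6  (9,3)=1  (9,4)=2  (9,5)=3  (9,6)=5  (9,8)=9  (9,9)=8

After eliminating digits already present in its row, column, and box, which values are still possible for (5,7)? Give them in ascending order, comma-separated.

1,3,5

Row 5 already contains {2, 4, 6, 7, 8, 9}.
Column 7 already contains {2, 6, 7, 8}.
Its 3×3 block (box 6) already contains {2, 7, 8, 9}.
Removing those from 1–9 leaves {1, 3, 5} as the candidates for (5,7).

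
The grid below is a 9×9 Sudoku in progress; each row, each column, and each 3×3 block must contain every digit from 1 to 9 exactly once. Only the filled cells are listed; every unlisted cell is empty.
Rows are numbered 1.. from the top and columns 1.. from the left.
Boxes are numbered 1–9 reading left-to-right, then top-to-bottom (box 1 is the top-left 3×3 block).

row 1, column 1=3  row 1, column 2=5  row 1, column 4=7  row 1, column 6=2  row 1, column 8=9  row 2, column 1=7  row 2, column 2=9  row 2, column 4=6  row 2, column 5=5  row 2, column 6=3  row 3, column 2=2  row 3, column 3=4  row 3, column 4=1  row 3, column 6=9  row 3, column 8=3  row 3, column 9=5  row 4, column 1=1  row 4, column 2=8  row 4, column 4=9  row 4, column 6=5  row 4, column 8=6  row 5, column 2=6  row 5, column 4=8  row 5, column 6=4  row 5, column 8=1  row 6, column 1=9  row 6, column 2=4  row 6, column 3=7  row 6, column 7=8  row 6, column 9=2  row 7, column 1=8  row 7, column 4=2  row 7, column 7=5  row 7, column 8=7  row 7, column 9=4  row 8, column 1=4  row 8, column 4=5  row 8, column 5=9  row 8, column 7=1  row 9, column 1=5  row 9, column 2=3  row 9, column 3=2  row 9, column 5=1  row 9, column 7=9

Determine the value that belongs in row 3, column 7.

Cell row 3, column 7 itself could take any of {6, 7} by direct elimination.
Consider where 7 can go in box 3.
row 1, column 7 is out (row 1 already has a 7).
row 1, column 9 is out (row 1 already has a 7).
row 2, column 7 is out (row 2 already has a 7).
row 2, column 8 is out (row 2 already has a 7).
row 2, column 9 is out (row 2 already has a 7).
So the only cell in box 3 that can hold 7 is row 3, column 7.
Therefore row 3, column 7 = 7.

7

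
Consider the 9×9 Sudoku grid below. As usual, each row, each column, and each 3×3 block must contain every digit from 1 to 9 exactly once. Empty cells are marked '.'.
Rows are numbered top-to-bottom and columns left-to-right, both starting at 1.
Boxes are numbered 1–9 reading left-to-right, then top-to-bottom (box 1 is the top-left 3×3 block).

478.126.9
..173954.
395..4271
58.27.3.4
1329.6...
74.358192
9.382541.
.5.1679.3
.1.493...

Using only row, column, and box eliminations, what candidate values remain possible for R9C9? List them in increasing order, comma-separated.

Row 9 already contains {1, 3, 4, 9}.
Column 9 already contains {1, 2, 3, 4, 9}.
Its 3×3 block (box 9) already contains {1, 3, 4, 9}.
Removing those from 1–9 leaves {5, 6, 7, 8} as the candidates for R9C9.

5,6,7,8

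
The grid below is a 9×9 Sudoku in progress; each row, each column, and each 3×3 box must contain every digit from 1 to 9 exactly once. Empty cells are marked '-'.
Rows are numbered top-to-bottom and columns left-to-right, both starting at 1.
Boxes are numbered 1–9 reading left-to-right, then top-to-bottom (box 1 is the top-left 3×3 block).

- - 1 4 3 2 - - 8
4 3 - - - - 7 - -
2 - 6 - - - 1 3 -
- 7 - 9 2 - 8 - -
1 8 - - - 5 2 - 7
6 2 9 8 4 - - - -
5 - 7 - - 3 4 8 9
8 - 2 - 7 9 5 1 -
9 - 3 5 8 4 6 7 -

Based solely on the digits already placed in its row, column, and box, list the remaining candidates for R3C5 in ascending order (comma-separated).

Row 3 already contains {1, 2, 3, 6}.
Column 5 already contains {2, 3, 4, 7, 8}.
Its 3×3 block (box 2) already contains {2, 3, 4}.
Removing those from 1–9 leaves {5, 9} as the candidates for R3C5.

5,9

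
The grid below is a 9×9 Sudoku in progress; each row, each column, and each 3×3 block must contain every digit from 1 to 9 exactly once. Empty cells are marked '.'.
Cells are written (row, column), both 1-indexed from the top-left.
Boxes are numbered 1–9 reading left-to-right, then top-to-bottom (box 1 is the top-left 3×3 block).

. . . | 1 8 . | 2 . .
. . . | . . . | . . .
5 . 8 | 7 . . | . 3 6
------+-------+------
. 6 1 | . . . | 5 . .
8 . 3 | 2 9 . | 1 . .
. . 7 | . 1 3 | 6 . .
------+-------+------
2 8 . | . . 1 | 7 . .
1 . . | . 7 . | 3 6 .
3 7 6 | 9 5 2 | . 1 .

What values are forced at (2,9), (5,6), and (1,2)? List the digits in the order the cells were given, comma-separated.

For (2,9):
  Consider where 1 can go in column 9.
  (1,9) is out (row 1 already has a 1). (4,9) is out (row 4 already has a 1). (5,9) is out (row 5 already has a 1). (6,9) is out (row 6 already has a 1). The remaining empty cells in column 9 are similarly blocked.
  So the only cell in column 9 that can hold 1 is (2,9).
  So (2,9) = 1.
For (5,6):
  Consider where 6 can go in row 5.
  (5,2) is out (column 2 already has a 6).
  (5,8) is out (column 8 already has a 6).
  (5,9) is out (column 9 already has a 6).
  So the only cell in row 5 that can hold 6 is (5,6).
  So (5,6) = 6.
For (1,2):
  Consider where 3 can go in row 1.
  (1,1) is out (column 1 already has a 3).
  (1,3) is out (column 3 already has a 3).
  (1,6) is out (column 6 already has a 3).
  (1,8) is out (column 8 already has a 3).
  (1,9) is out (box 3 already has a 3).
  So the only cell in row 1 that can hold 3 is (1,2).
  So (1,2) = 3.

1,6,3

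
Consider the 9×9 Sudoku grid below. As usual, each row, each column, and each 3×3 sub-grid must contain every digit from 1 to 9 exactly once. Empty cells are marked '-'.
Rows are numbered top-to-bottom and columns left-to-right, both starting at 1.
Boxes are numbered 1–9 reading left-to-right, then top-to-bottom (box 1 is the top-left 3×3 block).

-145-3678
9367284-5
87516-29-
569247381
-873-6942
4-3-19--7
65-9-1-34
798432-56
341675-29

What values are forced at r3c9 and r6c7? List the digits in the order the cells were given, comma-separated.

3,5

For r3c9:
  Row 3 already contains {1, 2, 5, 6, 7, 8, 9}.
  Column 9 already contains {1, 2, 4, 5, 6, 7, 8, 9}.
  Its 3×3 block (box 3) already contains {2, 4, 5, 6, 7, 8, 9}.
  The only value from 1–9 not eliminated is 3, so r3c9 = 3.
For r6c7:
  Row 6 already contains {1, 3, 4, 7, 9}.
  Column 7 already contains {2, 3, 4, 6, 9}.
  Its 3×3 block (box 6) already contains {1, 2, 3, 4, 7, 8, 9}.
  The only value from 1–9 not eliminated is 5, so r6c7 = 5.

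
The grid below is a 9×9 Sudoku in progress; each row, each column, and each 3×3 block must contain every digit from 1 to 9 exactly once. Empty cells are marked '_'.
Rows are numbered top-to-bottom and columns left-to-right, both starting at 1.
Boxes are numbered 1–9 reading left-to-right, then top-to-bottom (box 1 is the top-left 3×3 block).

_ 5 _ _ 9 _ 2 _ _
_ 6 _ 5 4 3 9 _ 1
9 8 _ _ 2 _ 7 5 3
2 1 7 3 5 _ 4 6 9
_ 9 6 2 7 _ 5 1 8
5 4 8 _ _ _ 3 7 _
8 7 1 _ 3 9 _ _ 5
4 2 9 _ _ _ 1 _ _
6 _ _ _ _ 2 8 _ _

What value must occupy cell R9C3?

5

Cell R9C3 itself could take any of {3, 5} by direct elimination.
Consider where 5 can go in column 3.
R1C3 is out (row 1 already has a 5).
R2C3 is out (row 2 already has a 5).
R3C3 is out (row 3 already has a 5).
So the only cell in column 3 that can hold 5 is R9C3.
Therefore R9C3 = 5.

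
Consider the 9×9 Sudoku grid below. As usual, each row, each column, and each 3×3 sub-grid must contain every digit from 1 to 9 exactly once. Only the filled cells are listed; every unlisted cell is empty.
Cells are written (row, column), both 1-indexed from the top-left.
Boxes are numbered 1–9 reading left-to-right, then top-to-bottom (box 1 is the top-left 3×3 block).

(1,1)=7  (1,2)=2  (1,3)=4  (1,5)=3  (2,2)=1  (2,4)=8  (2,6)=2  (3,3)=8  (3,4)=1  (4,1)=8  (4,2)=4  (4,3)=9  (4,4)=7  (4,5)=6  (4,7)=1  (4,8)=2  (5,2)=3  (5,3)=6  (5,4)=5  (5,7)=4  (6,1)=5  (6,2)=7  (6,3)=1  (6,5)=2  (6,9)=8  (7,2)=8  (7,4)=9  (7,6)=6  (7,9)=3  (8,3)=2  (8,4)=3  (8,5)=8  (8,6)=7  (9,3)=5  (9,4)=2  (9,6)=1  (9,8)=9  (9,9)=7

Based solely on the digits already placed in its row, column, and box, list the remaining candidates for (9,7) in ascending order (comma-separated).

6,8

Row 9 already contains {1, 2, 5, 7, 9}.
Column 7 already contains {1, 4}.
Its 3×3 block (box 9) already contains {3, 7, 9}.
Removing those from 1–9 leaves {6, 8} as the candidates for (9,7).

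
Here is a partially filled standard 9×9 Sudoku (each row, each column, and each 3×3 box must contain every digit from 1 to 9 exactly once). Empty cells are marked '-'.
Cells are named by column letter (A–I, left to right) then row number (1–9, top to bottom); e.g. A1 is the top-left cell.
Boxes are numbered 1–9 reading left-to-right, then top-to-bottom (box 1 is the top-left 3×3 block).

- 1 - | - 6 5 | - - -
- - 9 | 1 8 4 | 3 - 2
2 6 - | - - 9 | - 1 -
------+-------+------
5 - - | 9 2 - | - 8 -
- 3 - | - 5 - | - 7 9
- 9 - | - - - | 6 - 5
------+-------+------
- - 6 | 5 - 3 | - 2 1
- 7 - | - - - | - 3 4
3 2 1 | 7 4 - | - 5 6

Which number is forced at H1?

Cell H1 itself could take any of {4, 9} by direct elimination.
Consider where 9 can go in column H.
H2 is out (row 2 already has a 9).
H6 is out (row 6 already has a 9).
So the only cell in column H that can hold 9 is H1.
Therefore H1 = 9.

9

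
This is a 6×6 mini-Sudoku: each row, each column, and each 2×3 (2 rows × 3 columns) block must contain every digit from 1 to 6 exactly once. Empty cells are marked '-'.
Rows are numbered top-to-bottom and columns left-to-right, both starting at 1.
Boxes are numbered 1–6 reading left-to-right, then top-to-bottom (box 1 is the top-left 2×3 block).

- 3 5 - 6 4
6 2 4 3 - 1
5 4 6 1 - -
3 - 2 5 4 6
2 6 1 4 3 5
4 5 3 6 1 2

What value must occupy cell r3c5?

Row 3 already contains {1, 4, 5, 6}.
Column 5 already contains {1, 3, 4, 6}.
Its 2×3 block (box 4) already contains {1, 4, 5, 6}.
The only value from 1–6 not eliminated is 2, so r3c5 = 2.

2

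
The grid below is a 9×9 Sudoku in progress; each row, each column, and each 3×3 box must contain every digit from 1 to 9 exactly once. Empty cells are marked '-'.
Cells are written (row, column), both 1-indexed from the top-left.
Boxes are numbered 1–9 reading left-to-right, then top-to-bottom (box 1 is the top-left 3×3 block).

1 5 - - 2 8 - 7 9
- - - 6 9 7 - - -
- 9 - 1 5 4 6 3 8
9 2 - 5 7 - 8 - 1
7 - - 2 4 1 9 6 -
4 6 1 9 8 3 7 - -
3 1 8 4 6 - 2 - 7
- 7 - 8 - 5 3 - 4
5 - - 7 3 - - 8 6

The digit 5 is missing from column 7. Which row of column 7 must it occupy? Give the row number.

Consider where 5 can go in column 7.
(1,7) is out (row 1 already has a 5).
(9,7) is out (row 9 already has a 5).
So the only cell in column 7 that can hold 5 is (2,7).
That is row 2.

2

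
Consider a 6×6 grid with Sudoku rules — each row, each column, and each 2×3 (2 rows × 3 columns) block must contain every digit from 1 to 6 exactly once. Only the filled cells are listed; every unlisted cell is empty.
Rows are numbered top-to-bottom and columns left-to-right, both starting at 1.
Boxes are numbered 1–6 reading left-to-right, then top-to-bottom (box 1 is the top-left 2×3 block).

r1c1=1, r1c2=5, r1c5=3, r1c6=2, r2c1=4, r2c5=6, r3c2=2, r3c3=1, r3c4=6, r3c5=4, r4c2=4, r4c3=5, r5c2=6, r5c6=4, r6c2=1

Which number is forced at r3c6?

Cell r3c6 itself could take any of {3, 5} by direct elimination.
Consider where 5 can go in row 3.
r3c1 is out (box 3 already has a 5).
So the only cell in row 3 that can hold 5 is r3c6.
Therefore r3c6 = 5.

5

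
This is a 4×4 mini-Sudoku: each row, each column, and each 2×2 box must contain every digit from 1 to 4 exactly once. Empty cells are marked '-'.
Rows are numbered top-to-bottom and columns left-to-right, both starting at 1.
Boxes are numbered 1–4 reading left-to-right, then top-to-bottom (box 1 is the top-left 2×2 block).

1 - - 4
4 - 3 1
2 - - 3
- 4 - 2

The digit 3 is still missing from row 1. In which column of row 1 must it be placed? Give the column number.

Consider where 3 can go in row 1.
r1c3 is out (column 3 already has a 3).
So the only cell in row 1 that can hold 3 is r1c2.
That is column 2.

2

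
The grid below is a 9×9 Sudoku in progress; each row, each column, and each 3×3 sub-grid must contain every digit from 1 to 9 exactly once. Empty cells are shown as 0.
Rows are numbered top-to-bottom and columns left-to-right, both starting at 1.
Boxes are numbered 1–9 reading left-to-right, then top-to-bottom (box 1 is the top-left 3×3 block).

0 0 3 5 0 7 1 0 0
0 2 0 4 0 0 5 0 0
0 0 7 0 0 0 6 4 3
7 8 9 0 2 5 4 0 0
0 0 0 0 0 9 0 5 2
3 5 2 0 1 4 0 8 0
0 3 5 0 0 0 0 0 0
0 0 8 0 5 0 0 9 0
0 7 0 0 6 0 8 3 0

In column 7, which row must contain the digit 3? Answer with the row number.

5

Consider where 3 can go in column 7.
R6C7 is out (row 6 already has a 3).
R7C7 is out (row 7 already has a 3).
R8C7 is out (box 9 already has a 3).
So the only cell in column 7 that can hold 3 is R5C7.
That is row 5.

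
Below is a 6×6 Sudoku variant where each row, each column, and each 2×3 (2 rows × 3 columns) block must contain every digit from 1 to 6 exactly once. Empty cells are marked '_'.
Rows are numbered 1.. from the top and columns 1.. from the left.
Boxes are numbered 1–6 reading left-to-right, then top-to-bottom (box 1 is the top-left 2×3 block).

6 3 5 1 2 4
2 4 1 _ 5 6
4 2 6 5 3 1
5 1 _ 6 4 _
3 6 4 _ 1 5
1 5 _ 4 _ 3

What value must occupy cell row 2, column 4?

3

Row 2 already contains {1, 2, 4, 5, 6}.
Column 4 already contains {1, 4, 5, 6}.
Its 2×3 block (box 2) already contains {1, 2, 4, 5, 6}.
The only value from 1–6 not eliminated is 3, so row 2, column 4 = 3.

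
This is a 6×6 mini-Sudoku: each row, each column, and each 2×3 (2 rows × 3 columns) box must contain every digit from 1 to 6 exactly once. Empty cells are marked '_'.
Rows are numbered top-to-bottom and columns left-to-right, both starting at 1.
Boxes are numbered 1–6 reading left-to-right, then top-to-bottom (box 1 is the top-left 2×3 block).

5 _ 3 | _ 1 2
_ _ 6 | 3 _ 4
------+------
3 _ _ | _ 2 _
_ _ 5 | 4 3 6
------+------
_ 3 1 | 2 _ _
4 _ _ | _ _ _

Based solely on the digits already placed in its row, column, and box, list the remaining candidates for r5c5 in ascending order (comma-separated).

Row 5 already contains {1, 2, 3}.
Column 5 already contains {1, 2, 3}.
Its 2×3 block (box 6) already contains {2}.
Removing those from 1–6 leaves {4, 5, 6} as the candidates for r5c5.

4,5,6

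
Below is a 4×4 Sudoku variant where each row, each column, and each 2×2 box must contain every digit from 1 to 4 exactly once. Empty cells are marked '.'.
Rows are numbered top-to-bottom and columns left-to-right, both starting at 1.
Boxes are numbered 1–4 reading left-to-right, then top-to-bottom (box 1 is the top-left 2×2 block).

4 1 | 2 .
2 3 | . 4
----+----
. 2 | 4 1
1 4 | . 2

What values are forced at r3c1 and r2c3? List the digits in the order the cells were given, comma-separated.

For r3c1:
  Row 3 already contains {1, 2, 4}.
  Column 1 already contains {1, 2, 4}.
  Its 2×2 block (box 3) already contains {1, 2, 4}.
  The only value from 1–4 not eliminated is 3, so r3c1 = 3.
For r2c3:
  Row 2 already contains {2, 3, 4}.
  Column 3 already contains {2, 4}.
  Its 2×2 block (box 2) already contains {2, 4}.
  The only value from 1–4 not eliminated is 1, so r2c3 = 1.

3,1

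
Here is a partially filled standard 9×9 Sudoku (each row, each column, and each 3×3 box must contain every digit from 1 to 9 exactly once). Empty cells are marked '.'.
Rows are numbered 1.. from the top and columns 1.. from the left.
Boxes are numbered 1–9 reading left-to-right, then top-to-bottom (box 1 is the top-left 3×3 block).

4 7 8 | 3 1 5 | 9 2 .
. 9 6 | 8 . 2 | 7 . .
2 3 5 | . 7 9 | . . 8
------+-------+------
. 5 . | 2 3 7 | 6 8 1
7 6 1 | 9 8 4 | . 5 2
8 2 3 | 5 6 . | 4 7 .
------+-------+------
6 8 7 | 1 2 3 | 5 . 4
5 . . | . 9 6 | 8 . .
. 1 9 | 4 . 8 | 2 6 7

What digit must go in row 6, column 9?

Row 6 already contains {2, 3, 4, 5, 6, 7, 8}.
Column 9 already contains {1, 2, 4, 7, 8}.
Its 3×3 block (box 6) already contains {1, 2, 4, 5, 6, 7, 8}.
The only value from 1–9 not eliminated is 9, so row 6, column 9 = 9.

9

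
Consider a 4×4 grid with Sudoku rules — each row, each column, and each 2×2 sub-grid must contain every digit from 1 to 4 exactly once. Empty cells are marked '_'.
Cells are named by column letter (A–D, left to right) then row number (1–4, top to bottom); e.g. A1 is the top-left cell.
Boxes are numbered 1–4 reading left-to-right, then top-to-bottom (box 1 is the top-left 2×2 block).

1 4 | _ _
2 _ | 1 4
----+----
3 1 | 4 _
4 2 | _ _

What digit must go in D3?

Row 3 already contains {1, 3, 4}.
Column D already contains {4}.
Its 2×2 block (box 4) already contains {4}.
The only value from 1–4 not eliminated is 2, so D3 = 2.

2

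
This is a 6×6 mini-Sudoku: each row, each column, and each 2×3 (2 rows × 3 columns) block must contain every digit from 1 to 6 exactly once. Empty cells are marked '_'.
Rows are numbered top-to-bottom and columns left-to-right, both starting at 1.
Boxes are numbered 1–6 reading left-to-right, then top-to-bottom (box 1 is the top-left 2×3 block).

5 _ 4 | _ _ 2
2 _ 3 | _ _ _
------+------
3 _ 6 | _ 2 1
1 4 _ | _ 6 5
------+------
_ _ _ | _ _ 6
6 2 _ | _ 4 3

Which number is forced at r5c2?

Cell r5c2 itself could take any of {1, 3, 5} by direct elimination.
Consider where 3 can go in box 5.
r5c1 is out (column 1 already has a 3).
r5c3 is out (column 3 already has a 3).
r6c3 is out (row 6 already has a 3).
So the only cell in box 5 that can hold 3 is r5c2.
Therefore r5c2 = 3.

3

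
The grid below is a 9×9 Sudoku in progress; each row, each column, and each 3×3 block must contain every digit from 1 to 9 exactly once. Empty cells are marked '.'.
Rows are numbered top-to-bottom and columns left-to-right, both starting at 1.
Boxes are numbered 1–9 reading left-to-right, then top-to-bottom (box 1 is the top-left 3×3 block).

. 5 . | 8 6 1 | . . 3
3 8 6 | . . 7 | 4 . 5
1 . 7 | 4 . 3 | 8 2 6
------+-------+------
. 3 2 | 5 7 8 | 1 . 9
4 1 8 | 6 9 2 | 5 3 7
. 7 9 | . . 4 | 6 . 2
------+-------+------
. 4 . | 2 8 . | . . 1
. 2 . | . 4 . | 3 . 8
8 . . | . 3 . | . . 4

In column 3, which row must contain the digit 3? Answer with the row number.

Consider where 3 can go in column 3.
R1C3 is out (row 1 already has a 3).
R8C3 is out (row 8 already has a 3).
R9C3 is out (row 9 already has a 3).
So the only cell in column 3 that can hold 3 is R7C3.
That is row 7.

7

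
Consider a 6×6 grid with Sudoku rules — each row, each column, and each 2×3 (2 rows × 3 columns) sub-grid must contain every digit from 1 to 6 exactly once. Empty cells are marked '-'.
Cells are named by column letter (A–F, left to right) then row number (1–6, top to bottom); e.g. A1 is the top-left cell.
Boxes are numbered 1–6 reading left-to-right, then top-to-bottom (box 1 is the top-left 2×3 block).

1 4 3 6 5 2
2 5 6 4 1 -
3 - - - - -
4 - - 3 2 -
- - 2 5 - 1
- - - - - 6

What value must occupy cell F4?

Row 4 already contains {2, 3, 4}.
Column F already contains {1, 2, 6}.
Its 2×3 block (box 4) already contains {2, 3}.
The only value from 1–6 not eliminated is 5, so F4 = 5.

5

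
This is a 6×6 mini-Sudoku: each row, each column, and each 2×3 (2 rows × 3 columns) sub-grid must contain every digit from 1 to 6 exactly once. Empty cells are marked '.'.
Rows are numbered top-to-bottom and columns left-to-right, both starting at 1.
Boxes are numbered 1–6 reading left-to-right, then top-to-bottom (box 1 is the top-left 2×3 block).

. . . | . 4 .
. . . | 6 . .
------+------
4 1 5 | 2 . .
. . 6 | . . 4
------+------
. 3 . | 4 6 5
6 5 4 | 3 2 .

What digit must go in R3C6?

Cell R3C6 itself could take any of {3, 6} by direct elimination.
Consider where 6 can go in column 6.
R1C6 is out (box 2 already has a 6).
R2C6 is out (row 2 already has a 6).
R6C6 is out (row 6 already has a 6).
So the only cell in column 6 that can hold 6 is R3C6.
Therefore R3C6 = 6.

6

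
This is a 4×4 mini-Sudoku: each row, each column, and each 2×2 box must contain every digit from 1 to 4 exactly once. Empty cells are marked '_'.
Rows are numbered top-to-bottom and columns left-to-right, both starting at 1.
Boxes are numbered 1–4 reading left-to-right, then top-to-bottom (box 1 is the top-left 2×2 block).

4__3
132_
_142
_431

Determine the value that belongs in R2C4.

Row 2 already contains {1, 2, 3}.
Column 4 already contains {1, 2, 3}.
Its 2×2 block (box 2) already contains {2, 3}.
The only value from 1–4 not eliminated is 4, so R2C4 = 4.

4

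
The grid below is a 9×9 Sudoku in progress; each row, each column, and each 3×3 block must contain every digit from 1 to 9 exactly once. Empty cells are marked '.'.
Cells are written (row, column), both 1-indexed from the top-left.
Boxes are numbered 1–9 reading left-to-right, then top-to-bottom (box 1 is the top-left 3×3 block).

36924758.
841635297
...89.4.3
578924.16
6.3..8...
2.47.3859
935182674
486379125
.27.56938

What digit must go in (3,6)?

1

Row 3 already contains {3, 4, 8, 9}.
Column 6 already contains {2, 3, 4, 5, 6, 7, 8, 9}.
Its 3×3 block (box 2) already contains {2, 3, 4, 5, 6, 7, 8, 9}.
The only value from 1–9 not eliminated is 1, so (3,6) = 1.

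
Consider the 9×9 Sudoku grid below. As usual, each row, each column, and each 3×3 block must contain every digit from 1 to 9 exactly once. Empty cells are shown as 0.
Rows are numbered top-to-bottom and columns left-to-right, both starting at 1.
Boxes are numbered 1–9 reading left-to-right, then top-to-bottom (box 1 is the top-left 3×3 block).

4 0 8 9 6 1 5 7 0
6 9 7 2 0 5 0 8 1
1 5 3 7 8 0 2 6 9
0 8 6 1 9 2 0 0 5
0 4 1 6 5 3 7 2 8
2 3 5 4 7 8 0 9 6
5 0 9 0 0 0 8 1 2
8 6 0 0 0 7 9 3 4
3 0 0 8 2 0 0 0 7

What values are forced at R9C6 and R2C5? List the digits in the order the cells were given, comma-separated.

For R9C6:
  Consider where 9 can go in row 9.
  R9C2 is out (column 2 already has a 9).
  R9C3 is out (column 3 already has a 9).
  R9C7 is out (column 7 already has a 9).
  R9C8 is out (column 8 already has a 9).
  So the only cell in row 9 that can hold 9 is R9C6.
  So R9C6 = 9.
For R2C5:
  Consider where 3 can go in box 2.
  R3C6 is out (row 3 already has a 3).
  So the only cell in box 2 that can hold 3 is R2C5.
  So R2C5 = 3.

9,3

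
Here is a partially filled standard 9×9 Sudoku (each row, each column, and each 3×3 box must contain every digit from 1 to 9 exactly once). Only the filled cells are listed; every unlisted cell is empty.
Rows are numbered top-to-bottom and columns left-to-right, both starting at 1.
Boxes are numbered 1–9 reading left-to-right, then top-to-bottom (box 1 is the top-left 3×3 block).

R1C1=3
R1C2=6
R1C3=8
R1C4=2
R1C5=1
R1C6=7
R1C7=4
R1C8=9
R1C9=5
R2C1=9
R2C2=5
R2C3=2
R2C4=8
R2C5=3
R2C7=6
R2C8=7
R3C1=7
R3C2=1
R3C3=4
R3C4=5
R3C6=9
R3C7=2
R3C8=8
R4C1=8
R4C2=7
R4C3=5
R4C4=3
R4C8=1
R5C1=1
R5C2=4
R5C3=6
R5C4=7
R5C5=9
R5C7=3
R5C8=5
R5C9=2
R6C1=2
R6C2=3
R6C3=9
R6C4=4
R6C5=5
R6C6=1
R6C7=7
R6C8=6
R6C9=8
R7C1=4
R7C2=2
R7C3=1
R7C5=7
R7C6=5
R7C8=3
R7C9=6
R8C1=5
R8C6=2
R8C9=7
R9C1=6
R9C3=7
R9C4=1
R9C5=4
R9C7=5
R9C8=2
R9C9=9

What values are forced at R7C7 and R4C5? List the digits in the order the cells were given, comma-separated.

For R7C7:
  Row 7 already contains {1, 2, 3, 4, 5, 6, 7}.
  Column 7 already contains {2, 3, 4, 5, 6, 7}.
  Its 3×3 block (box 9) already contains {2, 3, 5, 6, 7, 9}.
  The only value from 1–9 not eliminated is 8, so R7C7 = 8.
For R4C5:
  Consider where 2 can go in column 5.
  R3C5 is out (row 3 already has a 2).
  R8C5 is out (row 8 already has a 2).
  So the only cell in column 5 that can hold 2 is R4C5.
  So R4C5 = 2.

8,2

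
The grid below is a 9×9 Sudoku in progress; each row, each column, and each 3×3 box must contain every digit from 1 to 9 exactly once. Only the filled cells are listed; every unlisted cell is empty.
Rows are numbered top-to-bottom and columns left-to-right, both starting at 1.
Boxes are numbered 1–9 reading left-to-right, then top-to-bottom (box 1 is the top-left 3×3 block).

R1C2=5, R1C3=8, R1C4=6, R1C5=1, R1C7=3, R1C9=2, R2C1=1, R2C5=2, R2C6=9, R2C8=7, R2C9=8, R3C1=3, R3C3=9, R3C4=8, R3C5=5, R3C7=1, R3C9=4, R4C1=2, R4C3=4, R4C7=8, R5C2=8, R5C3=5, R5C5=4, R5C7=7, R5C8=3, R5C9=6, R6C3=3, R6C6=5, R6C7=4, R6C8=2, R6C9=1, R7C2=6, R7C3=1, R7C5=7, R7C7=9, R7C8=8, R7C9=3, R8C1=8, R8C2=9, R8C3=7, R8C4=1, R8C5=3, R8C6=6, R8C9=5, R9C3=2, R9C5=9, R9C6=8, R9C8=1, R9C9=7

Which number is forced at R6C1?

6

Cell R6C1 itself could take any of {6, 7, 9} by direct elimination.
Consider where 6 can go in column 1.
R1C1 is out (row 1 already has a 6).
R5C1 is out (row 5 already has a 6).
R7C1 is out (row 7 already has a 6).
R9C1 is out (box 7 already has a 6).
So the only cell in column 1 that can hold 6 is R6C1.
Therefore R6C1 = 6.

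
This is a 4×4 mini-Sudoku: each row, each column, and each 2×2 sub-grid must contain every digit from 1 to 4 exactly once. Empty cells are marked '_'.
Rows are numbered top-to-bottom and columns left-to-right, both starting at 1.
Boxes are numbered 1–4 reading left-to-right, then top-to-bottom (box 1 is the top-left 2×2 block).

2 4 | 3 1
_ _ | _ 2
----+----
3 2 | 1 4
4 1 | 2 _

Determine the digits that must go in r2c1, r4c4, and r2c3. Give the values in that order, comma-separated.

1,3,4

For r2c1:
  Row 2 already contains {2}.
  Column 1 already contains {2, 3, 4}.
  Its 2×2 block (box 1) already contains {2, 4}.
  The only value from 1–4 not eliminated is 1, so r2c1 = 1.
For r4c4:
  Row 4 already contains {1, 2, 4}.
  Column 4 already contains {1, 2, 4}.
  Its 2×2 block (box 4) already contains {1, 2, 4}.
  The only value from 1–4 not eliminated is 3, so r4c4 = 3.
For r2c3:
  Row 2 already contains {2}.
  Column 3 already contains {1, 2, 3}.
  Its 2×2 block (box 2) already contains {1, 2, 3}.
  The only value from 1–4 not eliminated is 4, so r2c3 = 4.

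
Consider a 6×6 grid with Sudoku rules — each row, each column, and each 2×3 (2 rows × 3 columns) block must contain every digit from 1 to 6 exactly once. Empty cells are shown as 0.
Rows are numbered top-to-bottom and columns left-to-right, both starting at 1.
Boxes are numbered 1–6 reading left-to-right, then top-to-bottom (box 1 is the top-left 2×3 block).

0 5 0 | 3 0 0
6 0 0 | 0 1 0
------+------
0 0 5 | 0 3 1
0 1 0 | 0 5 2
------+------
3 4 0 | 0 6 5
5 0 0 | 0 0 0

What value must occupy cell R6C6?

3

Cell R6C6 itself could take any of {3, 4} by direct elimination.
Consider where 3 can go in box 6.
R5C4 is out (row 5 already has a 3).
R6C4 is out (column 4 already has a 3).
R6C5 is out (column 5 already has a 3).
So the only cell in box 6 that can hold 3 is R6C6.
Therefore R6C6 = 3.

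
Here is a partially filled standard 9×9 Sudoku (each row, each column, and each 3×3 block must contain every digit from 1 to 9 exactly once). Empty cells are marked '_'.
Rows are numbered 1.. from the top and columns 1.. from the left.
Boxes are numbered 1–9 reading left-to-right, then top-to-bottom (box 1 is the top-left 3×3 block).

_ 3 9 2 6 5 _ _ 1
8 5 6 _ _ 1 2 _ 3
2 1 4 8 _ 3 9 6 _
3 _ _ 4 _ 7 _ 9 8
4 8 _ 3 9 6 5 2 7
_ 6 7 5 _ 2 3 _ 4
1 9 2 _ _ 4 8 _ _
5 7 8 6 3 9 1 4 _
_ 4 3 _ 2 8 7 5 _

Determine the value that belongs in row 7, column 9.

6

Row 7 already contains {1, 2, 4, 8, 9}.
Column 9 already contains {1, 3, 4, 7, 8}.
Its 3×3 block (box 9) already contains {1, 4, 5, 7, 8}.
The only value from 1–9 not eliminated is 6, so row 7, column 9 = 6.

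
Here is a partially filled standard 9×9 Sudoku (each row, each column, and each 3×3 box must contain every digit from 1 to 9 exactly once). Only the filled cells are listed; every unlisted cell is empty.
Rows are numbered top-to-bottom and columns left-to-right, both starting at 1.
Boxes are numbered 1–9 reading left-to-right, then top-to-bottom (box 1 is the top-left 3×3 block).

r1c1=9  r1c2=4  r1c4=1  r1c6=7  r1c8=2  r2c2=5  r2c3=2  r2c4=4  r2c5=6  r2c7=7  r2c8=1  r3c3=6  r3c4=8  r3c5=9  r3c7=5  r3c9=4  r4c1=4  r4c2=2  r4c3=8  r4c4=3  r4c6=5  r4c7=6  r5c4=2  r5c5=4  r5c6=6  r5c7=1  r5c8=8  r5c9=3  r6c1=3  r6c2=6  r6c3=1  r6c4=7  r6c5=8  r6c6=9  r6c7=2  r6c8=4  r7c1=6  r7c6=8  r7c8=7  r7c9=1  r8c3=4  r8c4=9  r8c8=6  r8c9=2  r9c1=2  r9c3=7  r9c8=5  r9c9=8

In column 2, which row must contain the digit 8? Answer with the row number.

8

Consider where 8 can go in column 2.
r3c2 is out (row 3 already has a 8).
r5c2 is out (row 5 already has a 8).
r7c2 is out (row 7 already has a 8).
r9c2 is out (row 9 already has a 8).
So the only cell in column 2 that can hold 8 is r8c2.
That is row 8.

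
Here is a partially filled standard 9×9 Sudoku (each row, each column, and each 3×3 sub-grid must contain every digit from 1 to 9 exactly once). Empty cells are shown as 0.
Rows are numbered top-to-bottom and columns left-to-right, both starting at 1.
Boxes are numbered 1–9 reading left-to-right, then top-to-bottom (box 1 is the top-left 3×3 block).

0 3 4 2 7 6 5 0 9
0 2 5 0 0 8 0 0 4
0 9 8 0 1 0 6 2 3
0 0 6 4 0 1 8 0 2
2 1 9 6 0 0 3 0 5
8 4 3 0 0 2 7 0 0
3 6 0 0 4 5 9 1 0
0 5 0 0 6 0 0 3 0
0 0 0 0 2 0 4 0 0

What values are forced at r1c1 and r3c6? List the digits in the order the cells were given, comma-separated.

1,4

For r1c1:
  Row 1 already contains {2, 3, 4, 5, 6, 7, 9}.
  Column 1 already contains {2, 3, 8}.
  Its 3×3 block (box 1) already contains {2, 3, 4, 5, 8, 9}.
  The only value from 1–9 not eliminated is 1, so r1c1 = 1.
For r3c6:
  Row 3 already contains {1, 2, 3, 6, 8, 9}.
  Column 6 already contains {1, 2, 5, 6, 8}.
  Its 3×3 block (box 2) already contains {1, 2, 6, 7, 8}.
  The only value from 1–9 not eliminated is 4, so r3c6 = 4.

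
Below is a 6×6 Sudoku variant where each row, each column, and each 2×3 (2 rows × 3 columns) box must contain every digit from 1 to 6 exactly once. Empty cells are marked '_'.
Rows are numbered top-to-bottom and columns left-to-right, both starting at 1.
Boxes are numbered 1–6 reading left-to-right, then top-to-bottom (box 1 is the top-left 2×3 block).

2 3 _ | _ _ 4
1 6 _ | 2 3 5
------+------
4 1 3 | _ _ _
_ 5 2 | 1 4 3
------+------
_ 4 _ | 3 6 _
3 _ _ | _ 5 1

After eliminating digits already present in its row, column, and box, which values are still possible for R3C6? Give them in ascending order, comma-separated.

Row 3 already contains {1, 3, 4}.
Column 6 already contains {1, 3, 4, 5}.
Its 2×3 block (box 4) already contains {1, 3, 4}.
Removing those from 1–6 leaves {2, 6} as the candidates for R3C6.

2,6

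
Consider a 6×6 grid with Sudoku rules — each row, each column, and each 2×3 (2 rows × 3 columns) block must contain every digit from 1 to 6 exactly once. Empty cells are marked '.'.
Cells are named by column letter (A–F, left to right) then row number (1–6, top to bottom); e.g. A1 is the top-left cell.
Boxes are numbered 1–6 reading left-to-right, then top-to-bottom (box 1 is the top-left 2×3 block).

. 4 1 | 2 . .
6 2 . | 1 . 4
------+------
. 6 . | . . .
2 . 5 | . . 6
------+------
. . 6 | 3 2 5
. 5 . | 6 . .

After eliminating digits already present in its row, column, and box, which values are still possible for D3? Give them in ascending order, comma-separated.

4,5

Row 3 already contains {6}.
Column D already contains {1, 2, 3, 6}.
Its 2×3 block (box 4) already contains {6}.
Removing those from 1–6 leaves {4, 5} as the candidates for D3.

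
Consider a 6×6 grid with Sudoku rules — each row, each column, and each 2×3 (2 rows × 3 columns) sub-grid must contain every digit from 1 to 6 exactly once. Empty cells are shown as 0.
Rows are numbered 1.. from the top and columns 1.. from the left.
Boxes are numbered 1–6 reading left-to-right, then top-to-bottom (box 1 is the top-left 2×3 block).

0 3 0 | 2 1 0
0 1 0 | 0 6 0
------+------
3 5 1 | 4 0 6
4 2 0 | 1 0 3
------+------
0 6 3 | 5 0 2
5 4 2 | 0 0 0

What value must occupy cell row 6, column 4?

6

Cell row 6, column 4 itself could take any of {3, 6} by direct elimination.
Consider where 6 can go in column 4.
row 2, column 4 is out (row 2 already has a 6).
So the only cell in column 4 that can hold 6 is row 6, column 4.
Therefore row 6, column 4 = 6.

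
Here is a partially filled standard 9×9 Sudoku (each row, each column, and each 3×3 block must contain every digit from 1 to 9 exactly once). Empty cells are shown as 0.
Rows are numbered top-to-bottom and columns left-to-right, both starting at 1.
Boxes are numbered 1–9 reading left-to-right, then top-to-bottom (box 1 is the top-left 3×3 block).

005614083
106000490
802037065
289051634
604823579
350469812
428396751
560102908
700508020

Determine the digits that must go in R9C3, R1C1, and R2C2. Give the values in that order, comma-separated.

For R9C3:
  Consider where 1 can go in column 3.
  R6C3 is out (row 6 already has a 1).
  R8C3 is out (row 8 already has a 1).
  So the only cell in column 3 that can hold 1 is R9C3.
  So R9C3 = 1.
For R1C1:
  Row 1 already contains {1, 3, 4, 5, 6, 8}.
  Column 1 already contains {1, 2, 3, 4, 5, 6, 7, 8}.
  Its 3×3 block (box 1) already contains {1, 2, 5, 6, 8}.
  The only value from 1–9 not eliminated is 9, so R1C1 = 9.
For R2C2:
  Consider where 3 can go in box 1.
  R1C1 is out (row 1 already has a 3).
  R1C2 is out (row 1 already has a 3).
  R3C2 is out (row 3 already has a 3).
  So the only cell in box 1 that can hold 3 is R2C2.
  So R2C2 = 3.

1,9,3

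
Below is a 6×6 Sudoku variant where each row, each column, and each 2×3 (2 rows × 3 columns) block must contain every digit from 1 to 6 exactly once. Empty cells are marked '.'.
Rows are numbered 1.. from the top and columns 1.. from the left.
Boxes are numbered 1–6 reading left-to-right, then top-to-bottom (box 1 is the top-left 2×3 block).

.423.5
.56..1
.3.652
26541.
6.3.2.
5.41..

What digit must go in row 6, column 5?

Cell row 6, column 5 itself could take any of {3, 6} by direct elimination.
Consider where 3 can go in column 5.
row 1, column 5 is out (row 1 already has a 3).
row 2, column 5 is out (box 2 already has a 3).
So the only cell in column 5 that can hold 3 is row 6, column 5.
Therefore row 6, column 5 = 3.

3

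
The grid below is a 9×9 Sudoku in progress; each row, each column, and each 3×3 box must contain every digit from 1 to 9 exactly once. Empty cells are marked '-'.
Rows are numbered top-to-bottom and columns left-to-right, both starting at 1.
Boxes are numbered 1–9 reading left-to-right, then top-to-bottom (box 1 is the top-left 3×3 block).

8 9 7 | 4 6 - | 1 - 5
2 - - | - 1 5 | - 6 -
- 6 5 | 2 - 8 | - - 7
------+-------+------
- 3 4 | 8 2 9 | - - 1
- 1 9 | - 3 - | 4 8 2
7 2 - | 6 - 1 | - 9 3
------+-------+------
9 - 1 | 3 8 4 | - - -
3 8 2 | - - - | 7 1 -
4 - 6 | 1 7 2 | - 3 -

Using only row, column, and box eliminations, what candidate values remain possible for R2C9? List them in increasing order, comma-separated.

Row 2 already contains {1, 2, 5, 6}.
Column 9 already contains {1, 2, 3, 5, 7}.
Its 3×3 block (box 3) already contains {1, 5, 6, 7}.
Removing those from 1–9 leaves {4, 8, 9} as the candidates for R2C9.

4,8,9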